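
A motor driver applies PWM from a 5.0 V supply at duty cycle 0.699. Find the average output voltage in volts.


V_avg = V_supply * D = 5.0*0.699 = 3.4950

3.4950 V


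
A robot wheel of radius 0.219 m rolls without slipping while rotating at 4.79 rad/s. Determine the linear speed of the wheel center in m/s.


v = omega * r = 4.79 * 0.219 = 1.0490

1.0490 m/s


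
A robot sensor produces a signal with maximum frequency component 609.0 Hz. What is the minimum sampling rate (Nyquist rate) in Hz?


f_s,min = 2*f_max = 2*609.0 = 1218.0000

1218.0000 Hz


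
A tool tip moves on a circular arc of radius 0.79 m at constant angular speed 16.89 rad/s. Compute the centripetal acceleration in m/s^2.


a_c = omega^2 * r = 16.89^2 * 0.79 = 225.3650

225.3650 m/s^2


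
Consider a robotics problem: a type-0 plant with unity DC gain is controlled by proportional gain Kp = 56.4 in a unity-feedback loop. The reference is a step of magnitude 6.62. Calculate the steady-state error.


e_ss = R/(1 + Kp) = 6.62/(1 + 56.4) = 6.62/57.4000 = 0.1153

0.1153


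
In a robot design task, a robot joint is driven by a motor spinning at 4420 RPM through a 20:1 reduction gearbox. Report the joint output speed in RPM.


omega_joint = omega_motor / N = 4420 / 20 = 221.0000

221.0000 RPM


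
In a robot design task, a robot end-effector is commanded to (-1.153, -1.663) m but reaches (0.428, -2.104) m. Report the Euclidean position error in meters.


dx = 0.428 - (-1.153) = 1.5810, dy = -2.104 - (-1.663) = -0.4410
err = sqrt(2.499561 + 0.194481) = 1.6414

1.6414 m


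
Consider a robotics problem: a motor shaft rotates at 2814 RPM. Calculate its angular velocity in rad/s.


omega = 2814 * 2*pi/60 = 294.6814

294.6814 rad/s


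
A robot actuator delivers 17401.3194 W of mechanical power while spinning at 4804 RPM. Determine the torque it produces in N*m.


omega = 4804 * 2*pi/60 = 503.073704 rad/s
tau = P / omega = 17401.3194 / 503.073704 = 34.5900

34.5900 N*m


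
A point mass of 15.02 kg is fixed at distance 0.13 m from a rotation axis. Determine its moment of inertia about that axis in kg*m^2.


I = m*r^2 = 15.02*0.13^2 = 0.2538

0.2538 kg*m^2


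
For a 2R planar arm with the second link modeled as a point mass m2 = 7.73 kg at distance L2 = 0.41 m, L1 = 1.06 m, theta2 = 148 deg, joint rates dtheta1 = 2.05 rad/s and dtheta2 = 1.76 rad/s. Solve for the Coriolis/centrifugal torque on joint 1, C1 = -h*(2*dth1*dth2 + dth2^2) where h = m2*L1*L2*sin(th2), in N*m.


h = m2*L1*L2*sin(th2) = 7.73*1.06*0.41*sin(148 deg) = 1.780242
C1 = -h*(2*2.05*1.76 + 1.76^2) = -1.780242*10.3136 = -18.3607

-18.3607 N*m


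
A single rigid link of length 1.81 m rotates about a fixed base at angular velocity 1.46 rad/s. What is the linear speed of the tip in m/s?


v = L*omega = 1.81 * 1.46 = 2.6426

2.6426 m/s


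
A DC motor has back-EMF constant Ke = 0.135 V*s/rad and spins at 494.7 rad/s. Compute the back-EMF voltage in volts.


V_emf = Ke * omega = 0.135*494.7 = 66.7845

66.7845 V


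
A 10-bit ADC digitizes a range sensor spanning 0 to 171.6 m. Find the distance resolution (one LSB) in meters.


res = range / 2^n = 171.6/2^10 = 171.6/1024 = 0.1676

0.1676 m


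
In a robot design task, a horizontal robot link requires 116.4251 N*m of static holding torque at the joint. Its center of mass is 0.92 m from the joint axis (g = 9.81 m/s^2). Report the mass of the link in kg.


m = tau / (g*L) = 116.4251 / (9.81 * 0.92) = 12.9000

12.9000 kg


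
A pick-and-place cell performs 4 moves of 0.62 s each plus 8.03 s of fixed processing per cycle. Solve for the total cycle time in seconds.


T = 4*0.62 + 8.03 = 10.5100

10.5100 s


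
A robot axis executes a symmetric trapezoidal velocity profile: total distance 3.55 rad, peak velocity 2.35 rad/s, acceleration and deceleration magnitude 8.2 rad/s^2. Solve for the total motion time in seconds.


t_acc = v/a = 2.35/8.2 = 0.286585 s
d_acc = v^2/(2a) = 0.336738 rad (each ramp)
d_cruise = 3.55 - 2*0.336738 = 2.876524 rad
t_cruise = 2.876524/2.35 = 1.224053 s
t_total = 2*0.286585 + 1.224053 = 1.7972

1.7972 s


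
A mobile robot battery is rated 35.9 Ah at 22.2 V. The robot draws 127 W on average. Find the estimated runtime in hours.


E = 35.9*22.2 = 796.9800 Wh
t = E/P = 796.9800/127 = 6.2754

6.2754 hours


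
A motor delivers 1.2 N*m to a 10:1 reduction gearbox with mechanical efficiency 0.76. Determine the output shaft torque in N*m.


tau_out = tau_in * N * eta = 1.2 * 10 * 0.76 = 9.1200

9.1200 N*m


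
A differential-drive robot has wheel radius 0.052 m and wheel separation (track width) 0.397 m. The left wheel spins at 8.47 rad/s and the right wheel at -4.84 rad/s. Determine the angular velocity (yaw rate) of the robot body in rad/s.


omega = r*(wR - wL)/L = 0.052*(-4.84 - (8.47))/0.397 = -1.7434

-1.7434 rad/s


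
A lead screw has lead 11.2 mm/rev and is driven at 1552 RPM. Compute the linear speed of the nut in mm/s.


v = lead * (RPM/60) = 11.2*1552/60 = 289.7067

289.7067 mm/s


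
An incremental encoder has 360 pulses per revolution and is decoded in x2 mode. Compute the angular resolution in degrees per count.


resolution = 360 / (PPR * 2) = 360 / 720 = 0.5000

0.5000 degrees


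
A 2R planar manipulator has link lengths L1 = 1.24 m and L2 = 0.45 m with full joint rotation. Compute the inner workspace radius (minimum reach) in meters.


r_min = |L1 - L2| = |1.24 - 0.45| = 0.7900

0.7900 m


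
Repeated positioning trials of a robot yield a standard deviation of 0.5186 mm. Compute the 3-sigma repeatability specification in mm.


repeatability = 3*sigma = 3*0.5186 = 1.5558

1.5558 mm


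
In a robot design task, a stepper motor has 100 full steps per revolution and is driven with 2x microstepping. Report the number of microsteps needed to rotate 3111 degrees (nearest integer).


step_size = 360/(100*2) = 360/200 = 1.800000 deg
n = 3111/(360/200) = 3111*200/360 = 1728.3333 -> 1728

1728 steps


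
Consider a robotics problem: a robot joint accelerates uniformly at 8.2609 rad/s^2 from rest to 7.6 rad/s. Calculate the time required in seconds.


t = delta_omega / alpha = 7.6 / 8.2609 = 0.9200

0.9200 s


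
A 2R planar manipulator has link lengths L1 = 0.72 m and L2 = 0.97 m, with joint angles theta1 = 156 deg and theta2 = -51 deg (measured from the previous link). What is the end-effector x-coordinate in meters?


x = L1*cos(th1) + L2*cos(th1+th2) = 0.72*cos(156 deg) + 0.97*cos(105 deg) = -0.9088

-0.9088 m


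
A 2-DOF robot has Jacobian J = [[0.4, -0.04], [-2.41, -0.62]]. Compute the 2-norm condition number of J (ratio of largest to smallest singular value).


JJ^T eigenvalues: trace(JJ^T) = 6.3541, det(JJ^T) = det(J)^2 = 0.11861136
s_max^2 = (6.3541 + sqrt(39.90014137))/2 = 6.33537793
s_min^2 = (6.3541 - sqrt(39.90014137))/2 = 0.01872207
kappa = s_max/s_min = sqrt(6.33537793/0.01872207) = 18.3954

18.3954


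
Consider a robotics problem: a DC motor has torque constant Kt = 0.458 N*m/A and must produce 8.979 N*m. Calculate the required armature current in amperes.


I = tau / Kt = 8.979/0.458 = 19.6048

19.6048 A


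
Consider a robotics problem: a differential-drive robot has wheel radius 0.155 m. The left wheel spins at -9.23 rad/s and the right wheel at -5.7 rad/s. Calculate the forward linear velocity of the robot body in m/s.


v = r*(wR + wL)/2 = 0.155*(-5.7 + -9.23)/2 = -1.1571

-1.1571 m/s


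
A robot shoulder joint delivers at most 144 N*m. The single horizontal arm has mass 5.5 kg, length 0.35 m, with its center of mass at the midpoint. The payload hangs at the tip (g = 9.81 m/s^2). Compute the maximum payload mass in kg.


tau_arm = m_arm*g*(L/2) = 5.5*9.81*0.35/2 = 9.4421 N*m
tau_payload = tau_max - tau_arm = 144 - 9.4421 = 134.5579
m_payload = tau_payload / (g*L) = 134.5579 / (9.81*0.35) = 39.1897

39.1897 kg


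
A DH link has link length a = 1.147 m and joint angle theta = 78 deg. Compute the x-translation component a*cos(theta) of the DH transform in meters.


a*cos(theta) = 1.147*cos(78 deg) = 0.2385

0.2385 m


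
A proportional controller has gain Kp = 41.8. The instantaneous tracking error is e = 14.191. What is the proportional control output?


u_P = Kp * e = 41.8 * 14.191 = 593.1838

593.1838


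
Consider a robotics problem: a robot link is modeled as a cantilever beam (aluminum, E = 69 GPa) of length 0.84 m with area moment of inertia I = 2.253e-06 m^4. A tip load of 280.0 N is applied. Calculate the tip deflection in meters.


delta = F*L^3/(3*E*I) = 280.0*0.84^3/(3*6.900e+10*2.253e-06)
      = 165.95712/466371 = 3.5585e-04

3.5585e-04 m


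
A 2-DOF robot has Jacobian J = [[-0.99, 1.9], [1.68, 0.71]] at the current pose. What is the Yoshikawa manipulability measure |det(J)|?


det(J) = -0.99*0.71 - (1.9)*(1.68) = -3.8949
|det(J)| = 3.8949

3.8949


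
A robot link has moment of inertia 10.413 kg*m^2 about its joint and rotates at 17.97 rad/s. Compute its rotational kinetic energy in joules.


KE = (1/2)*I*omega^2 = 0.5*10.413*17.97^2 = 1681.2877

1681.2877 J


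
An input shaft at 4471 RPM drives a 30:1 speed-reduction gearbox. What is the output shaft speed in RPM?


omega_out = omega_in / N = 4471 / 30 = 149.0333

149.0333 RPM


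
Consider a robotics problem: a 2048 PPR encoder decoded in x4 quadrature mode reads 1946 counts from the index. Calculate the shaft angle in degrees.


angle = counts * 360 / (PPR*4) = 1946 * 360 / 8192 = 85.5176

85.5176 degrees


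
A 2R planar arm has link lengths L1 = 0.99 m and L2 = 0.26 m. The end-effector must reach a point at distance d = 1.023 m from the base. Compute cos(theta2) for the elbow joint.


cos(th2) = (d^2 - L1^2 - L2^2)/(2*L1*L2) = (1.023^2 - 0.99^2 - 0.26^2)/(2*0.99*0.26) = -0.0023

-0.0023


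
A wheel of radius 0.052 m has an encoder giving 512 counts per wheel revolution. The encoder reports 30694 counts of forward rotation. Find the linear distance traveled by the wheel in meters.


revs = 30694/512 = 59.949219
d = revs * 2*pi*r = 59.949219 * 2*pi*0.052 = 19.5869

19.5869 m


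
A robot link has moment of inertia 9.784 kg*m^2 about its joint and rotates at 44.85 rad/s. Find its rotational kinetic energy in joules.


KE = (1/2)*I*omega^2 = 0.5*9.784*44.85^2 = 9840.3681

9840.3681 J


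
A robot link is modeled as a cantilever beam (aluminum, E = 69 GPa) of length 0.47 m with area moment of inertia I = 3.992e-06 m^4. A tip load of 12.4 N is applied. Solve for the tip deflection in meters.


delta = F*L^3/(3*E*I) = 12.4*0.47^3/(3*6.900e+10*3.992e-06)
      = 1.2874052/826344 = 1.5580e-06

1.5580e-06 m


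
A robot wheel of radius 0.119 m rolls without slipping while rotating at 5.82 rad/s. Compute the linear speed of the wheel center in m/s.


v = omega * r = 5.82 * 0.119 = 0.6926

0.6926 m/s


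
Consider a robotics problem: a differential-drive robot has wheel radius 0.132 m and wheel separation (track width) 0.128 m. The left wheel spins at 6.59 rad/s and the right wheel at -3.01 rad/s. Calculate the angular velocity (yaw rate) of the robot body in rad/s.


omega = r*(wR - wL)/L = 0.132*(-3.01 - (6.59))/0.128 = -9.9000

-9.9000 rad/s


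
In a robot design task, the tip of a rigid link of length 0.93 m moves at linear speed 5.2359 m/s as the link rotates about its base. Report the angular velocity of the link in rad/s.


omega = v / L = 5.2359 / 0.93 = 5.6300

5.6300 rad/s


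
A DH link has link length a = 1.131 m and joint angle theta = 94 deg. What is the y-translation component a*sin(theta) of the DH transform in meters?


a*sin(theta) = 1.131*sin(94 deg) = 1.1282

1.1282 m


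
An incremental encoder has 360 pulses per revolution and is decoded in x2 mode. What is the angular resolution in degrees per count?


resolution = 360 / (PPR * 2) = 360 / 720 = 0.5000

0.5000 degrees


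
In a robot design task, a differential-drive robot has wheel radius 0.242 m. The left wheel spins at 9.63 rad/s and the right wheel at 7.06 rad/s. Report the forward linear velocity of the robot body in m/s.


v = r*(wR + wL)/2 = 0.242*(7.06 + 9.63)/2 = 2.0195

2.0195 m/s


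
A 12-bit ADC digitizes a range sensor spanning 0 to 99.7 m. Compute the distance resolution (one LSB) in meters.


res = range / 2^n = 99.7/2^12 = 99.7/4096 = 0.0243

0.0243 m


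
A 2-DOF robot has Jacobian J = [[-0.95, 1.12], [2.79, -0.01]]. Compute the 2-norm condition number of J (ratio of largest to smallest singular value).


JJ^T eigenvalues: trace(JJ^T) = 9.9411, det(JJ^T) = det(J)^2 = 9.70509409
s_max^2 = (9.9411 + sqrt(60.00509285))/2 = 8.84369771
s_min^2 = (9.9411 - sqrt(60.00509285))/2 = 1.09740229
kappa = s_max/s_min = sqrt(8.84369771/1.09740229) = 2.8388

2.8388


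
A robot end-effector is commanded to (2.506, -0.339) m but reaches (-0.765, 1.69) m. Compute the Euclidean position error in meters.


dx = -0.765 - (2.506) = -3.2710, dy = 1.69 - (-0.339) = 2.0290
err = sqrt(10.699441 + 4.116841) = 3.8492

3.8492 m


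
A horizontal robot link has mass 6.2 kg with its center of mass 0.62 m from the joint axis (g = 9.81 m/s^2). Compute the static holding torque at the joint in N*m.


tau = m*g*L = 6.2 * 9.81 * 0.62 = 37.7096

37.7096 N*m


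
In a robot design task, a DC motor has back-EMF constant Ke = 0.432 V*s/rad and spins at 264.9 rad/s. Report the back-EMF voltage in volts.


V_emf = Ke * omega = 0.432*264.9 = 114.4368

114.4368 V


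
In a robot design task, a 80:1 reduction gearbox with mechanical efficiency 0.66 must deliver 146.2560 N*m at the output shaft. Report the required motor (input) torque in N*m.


tau_in = tau_out / (N * eta) = 146.2560 / (80 * 0.66) = 2.7700

2.7700 N*m


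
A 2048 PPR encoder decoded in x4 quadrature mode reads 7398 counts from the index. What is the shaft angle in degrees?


angle = counts * 360 / (PPR*4) = 7398 * 360 / 8192 = 325.1074

325.1074 degrees


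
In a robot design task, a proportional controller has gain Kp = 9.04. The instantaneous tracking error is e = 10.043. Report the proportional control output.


u_P = Kp * e = 9.04 * 10.043 = 90.7887

90.7887


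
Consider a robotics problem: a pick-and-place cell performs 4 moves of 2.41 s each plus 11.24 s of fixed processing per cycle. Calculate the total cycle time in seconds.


T = 4*2.41 + 11.24 = 20.8800

20.8800 s


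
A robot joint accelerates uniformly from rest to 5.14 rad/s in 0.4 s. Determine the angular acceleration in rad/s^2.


alpha = delta_omega / t = 5.14 / 0.4 = 12.8500

12.8500 rad/s^2


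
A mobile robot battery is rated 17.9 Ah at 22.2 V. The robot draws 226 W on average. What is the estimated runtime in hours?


E = 17.9*22.2 = 397.3800 Wh
t = E/P = 397.3800/226 = 1.7583

1.7583 hours


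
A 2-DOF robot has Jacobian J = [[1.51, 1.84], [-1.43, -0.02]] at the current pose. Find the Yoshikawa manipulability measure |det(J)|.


det(J) = 1.51*-0.02 - (1.84)*(-1.43) = 2.6010
|det(J)| = 2.6010

2.6010


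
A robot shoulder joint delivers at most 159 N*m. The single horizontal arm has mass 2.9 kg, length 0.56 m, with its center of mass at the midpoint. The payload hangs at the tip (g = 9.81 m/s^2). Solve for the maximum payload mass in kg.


tau_arm = m_arm*g*(L/2) = 2.9*9.81*0.56/2 = 7.9657 N*m
tau_payload = tau_max - tau_arm = 159 - 7.9657 = 151.0343
m_payload = tau_payload / (g*L) = 151.0343 / (9.81*0.56) = 27.4928

27.4928 kg


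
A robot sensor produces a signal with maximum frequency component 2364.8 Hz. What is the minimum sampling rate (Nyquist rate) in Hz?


f_s,min = 2*f_max = 2*2364.8 = 4729.6000

4729.6000 Hz


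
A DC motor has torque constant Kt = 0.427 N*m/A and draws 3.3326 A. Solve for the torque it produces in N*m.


tau = Kt * I = 0.427*3.3326 = 1.4230

1.4230 N*m


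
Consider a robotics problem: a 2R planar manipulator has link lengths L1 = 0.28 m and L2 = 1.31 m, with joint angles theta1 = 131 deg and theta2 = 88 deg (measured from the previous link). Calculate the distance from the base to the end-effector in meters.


x = L1*cos(th1) + L2*cos(th1+th2) = -1.201758
y = L1*sin(th1) + L2*sin(th1+th2) = -0.613091
d = sqrt(x^2 + y^2) = sqrt(1.444222 + 0.375881) = 1.3491

1.3491 m


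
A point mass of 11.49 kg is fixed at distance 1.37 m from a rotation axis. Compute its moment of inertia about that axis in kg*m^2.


I = m*r^2 = 11.49*1.37^2 = 21.5656

21.5656 kg*m^2


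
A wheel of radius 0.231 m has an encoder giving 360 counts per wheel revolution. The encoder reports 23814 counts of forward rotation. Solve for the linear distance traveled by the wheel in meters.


revs = 23814/360 = 66.150000
d = revs * 2*pi*r = 66.150000 * 2*pi*0.231 = 96.0112

96.0112 m


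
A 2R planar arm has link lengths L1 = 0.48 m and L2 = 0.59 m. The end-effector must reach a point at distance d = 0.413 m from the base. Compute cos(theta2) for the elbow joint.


cos(th2) = (d^2 - L1^2 - L2^2)/(2*L1*L2) = (0.413^2 - 0.48^2 - 0.59^2)/(2*0.48*0.59) = -0.7202

-0.7202


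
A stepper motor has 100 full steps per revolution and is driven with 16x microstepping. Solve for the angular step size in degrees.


step = 360/(100*16) = 360/1600 = 0.2250

0.2250 degrees


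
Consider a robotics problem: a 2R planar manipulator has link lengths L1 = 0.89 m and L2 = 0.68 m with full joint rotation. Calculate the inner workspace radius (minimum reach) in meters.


r_min = |L1 - L2| = |0.89 - 0.68| = 0.2100

0.2100 m


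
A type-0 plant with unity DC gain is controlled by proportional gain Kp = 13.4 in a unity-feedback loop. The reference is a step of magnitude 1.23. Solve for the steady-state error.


e_ss = R/(1 + Kp) = 1.23/(1 + 13.4) = 1.23/14.4000 = 0.0854

0.0854


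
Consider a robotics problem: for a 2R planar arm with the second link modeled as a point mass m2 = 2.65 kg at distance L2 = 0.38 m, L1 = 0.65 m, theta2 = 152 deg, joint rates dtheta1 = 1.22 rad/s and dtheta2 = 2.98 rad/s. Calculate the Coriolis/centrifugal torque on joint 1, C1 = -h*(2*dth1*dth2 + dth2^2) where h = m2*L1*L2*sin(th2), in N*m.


h = m2*L1*L2*sin(th2) = 2.65*0.65*0.38*sin(152 deg) = 0.307293
C1 = -h*(2*1.22*2.98 + 2.98^2) = -0.307293*16.1516 = -4.9633

-4.9633 N*m


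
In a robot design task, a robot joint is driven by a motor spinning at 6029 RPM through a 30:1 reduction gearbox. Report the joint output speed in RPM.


omega_joint = omega_motor / N = 6029 / 30 = 200.9667

200.9667 RPM


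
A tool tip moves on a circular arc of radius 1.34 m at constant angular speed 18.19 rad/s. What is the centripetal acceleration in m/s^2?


a_c = omega^2 * r = 18.19^2 * 1.34 = 443.3740

443.3740 m/s^2


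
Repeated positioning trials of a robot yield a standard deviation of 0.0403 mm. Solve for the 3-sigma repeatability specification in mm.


repeatability = 3*sigma = 3*0.0403 = 0.1209

0.1209 mm


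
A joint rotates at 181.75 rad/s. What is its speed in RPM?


RPM = 181.75 * 60/(2*pi) = 1735.5847

1735.5847 RPM


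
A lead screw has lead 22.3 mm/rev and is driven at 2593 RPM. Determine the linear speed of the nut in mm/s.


v = lead * (RPM/60) = 22.3*2593/60 = 963.7317

963.7317 mm/s


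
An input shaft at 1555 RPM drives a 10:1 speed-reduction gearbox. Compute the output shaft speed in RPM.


omega_out = omega_in / N = 1555 / 10 = 155.5000

155.5000 RPM


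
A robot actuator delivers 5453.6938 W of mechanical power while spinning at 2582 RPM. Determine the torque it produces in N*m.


omega = 2582 * 2*pi/60 = 270.386408 rad/s
tau = P / omega = 5453.6938 / 270.386408 = 20.1700

20.1700 N*m


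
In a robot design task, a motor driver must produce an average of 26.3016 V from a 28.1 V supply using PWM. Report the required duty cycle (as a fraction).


D = V_avg/V_supply = 26.3016/28.1 = 0.9360

0.9360


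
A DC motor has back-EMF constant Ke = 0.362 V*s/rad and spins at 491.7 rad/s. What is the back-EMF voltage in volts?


V_emf = Ke * omega = 0.362*491.7 = 177.9954

177.9954 V


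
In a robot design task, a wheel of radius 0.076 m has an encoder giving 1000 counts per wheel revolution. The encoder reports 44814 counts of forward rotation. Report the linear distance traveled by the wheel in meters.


revs = 44814/1000 = 44.814000
d = revs * 2*pi*r = 44.814000 * 2*pi*0.076 = 21.3997

21.3997 m


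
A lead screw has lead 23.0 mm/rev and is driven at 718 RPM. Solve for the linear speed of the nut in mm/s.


v = lead * (RPM/60) = 23.0*718/60 = 275.2333

275.2333 mm/s


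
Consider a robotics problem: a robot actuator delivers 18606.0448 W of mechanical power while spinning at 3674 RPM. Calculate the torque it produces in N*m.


omega = 3674 * 2*pi/60 = 384.740380 rad/s
tau = P / omega = 18606.0448 / 384.740380 = 48.3600

48.3600 N*m


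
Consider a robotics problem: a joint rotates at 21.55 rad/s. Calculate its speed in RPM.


RPM = 21.55 * 60/(2*pi) = 205.7873

205.7873 RPM


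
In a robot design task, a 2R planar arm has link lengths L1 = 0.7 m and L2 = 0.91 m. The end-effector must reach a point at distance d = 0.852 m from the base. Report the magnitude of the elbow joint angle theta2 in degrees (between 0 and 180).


cos(th2) = (d^2 - L1^2 - L2^2)/(2*L1*L2) = (0.852^2 - 0.7^2 - 0.91^2)/(2*0.7*0.91) = -0.46483203
th2 = acos(-0.46483203) = 117.6994 deg

117.6994 degrees


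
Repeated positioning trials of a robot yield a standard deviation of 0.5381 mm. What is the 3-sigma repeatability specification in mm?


repeatability = 3*sigma = 3*0.5381 = 1.6143

1.6143 mm


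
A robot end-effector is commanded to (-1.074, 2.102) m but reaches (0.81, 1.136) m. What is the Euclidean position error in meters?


dx = 0.81 - (-1.074) = 1.8840, dy = 1.136 - (2.102) = -0.9660
err = sqrt(3.549456 + 0.933156) = 2.1172

2.1172 m


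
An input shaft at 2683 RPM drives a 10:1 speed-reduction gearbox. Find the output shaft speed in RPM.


omega_out = omega_in / N = 2683 / 10 = 268.3000

268.3000 RPM


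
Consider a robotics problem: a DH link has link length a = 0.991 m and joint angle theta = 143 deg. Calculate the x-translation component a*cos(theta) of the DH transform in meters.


a*cos(theta) = 0.991*cos(143 deg) = -0.7914

-0.7914 m


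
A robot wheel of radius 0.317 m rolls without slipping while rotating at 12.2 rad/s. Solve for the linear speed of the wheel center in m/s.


v = omega * r = 12.2 * 0.317 = 3.8674

3.8674 m/s


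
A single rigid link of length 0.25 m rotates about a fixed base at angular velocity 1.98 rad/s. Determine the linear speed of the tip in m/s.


v = L*omega = 0.25 * 1.98 = 0.4950

0.4950 m/s


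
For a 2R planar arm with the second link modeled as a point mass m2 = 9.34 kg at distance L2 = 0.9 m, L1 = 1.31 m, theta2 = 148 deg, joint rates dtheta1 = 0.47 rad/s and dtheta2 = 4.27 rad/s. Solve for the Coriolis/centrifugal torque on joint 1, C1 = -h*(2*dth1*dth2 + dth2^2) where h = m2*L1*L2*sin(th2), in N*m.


h = m2*L1*L2*sin(th2) = 9.34*1.31*0.9*sin(148 deg) = 5.835397
C1 = -h*(2*0.47*4.27 + 4.27^2) = -5.835397*22.2467 = -129.8183

-129.8183 N*m


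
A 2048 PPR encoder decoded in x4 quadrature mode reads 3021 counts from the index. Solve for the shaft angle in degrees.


angle = counts * 360 / (PPR*4) = 3021 * 360 / 8192 = 132.7588

132.7588 degrees


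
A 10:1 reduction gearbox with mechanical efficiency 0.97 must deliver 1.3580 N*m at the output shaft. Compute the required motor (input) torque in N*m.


tau_in = tau_out / (N * eta) = 1.3580 / (10 * 0.97) = 0.1400

0.1400 N*m


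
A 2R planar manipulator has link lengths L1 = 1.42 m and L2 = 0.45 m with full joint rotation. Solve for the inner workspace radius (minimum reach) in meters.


r_min = |L1 - L2| = |1.42 - 0.45| = 0.9700

0.9700 m


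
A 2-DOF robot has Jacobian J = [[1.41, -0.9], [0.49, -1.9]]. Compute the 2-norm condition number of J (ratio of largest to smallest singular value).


JJ^T eigenvalues: trace(JJ^T) = 6.6482, det(JJ^T) = det(J)^2 = 5.00864400
s_max^2 = (6.6482 + sqrt(24.16398724))/2 = 5.78194394
s_min^2 = (6.6482 - sqrt(24.16398724))/2 = 0.86625606
kappa = s_max/s_min = sqrt(5.78194394/0.86625606) = 2.5835

2.5835


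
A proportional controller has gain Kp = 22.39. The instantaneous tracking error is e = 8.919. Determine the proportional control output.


u_P = Kp * e = 22.39 * 8.919 = 199.6964

199.6964


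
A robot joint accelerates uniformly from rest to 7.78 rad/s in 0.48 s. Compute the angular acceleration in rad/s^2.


alpha = delta_omega / t = 7.78 / 0.48 = 16.2083

16.2083 rad/s^2


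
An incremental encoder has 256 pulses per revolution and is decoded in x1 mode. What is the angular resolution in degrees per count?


resolution = 360 / (PPR * 1) = 360 / 256 = 1.4062

1.4062 degrees


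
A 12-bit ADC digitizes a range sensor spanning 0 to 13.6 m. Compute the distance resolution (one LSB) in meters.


res = range / 2^n = 13.6/2^12 = 13.6/4096 = 0.0033

0.0033 m


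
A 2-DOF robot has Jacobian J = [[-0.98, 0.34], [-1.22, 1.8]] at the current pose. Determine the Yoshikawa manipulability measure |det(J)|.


det(J) = -0.98*1.8 - (0.34)*(-1.22) = -1.3492
|det(J)| = 1.3492

1.3492


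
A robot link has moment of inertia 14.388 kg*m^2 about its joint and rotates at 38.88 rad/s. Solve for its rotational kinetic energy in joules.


KE = (1/2)*I*omega^2 = 0.5*14.388*38.88^2 = 10874.8418

10874.8418 J


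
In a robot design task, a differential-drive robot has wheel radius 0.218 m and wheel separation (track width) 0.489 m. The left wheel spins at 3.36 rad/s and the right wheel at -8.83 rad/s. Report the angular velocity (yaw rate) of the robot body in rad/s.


omega = r*(wR - wL)/L = 0.218*(-8.83 - (3.36))/0.489 = -5.4344

-5.4344 rad/s


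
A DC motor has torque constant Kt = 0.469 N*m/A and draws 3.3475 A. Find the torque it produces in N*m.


tau = Kt * I = 0.469*3.3475 = 1.5700

1.5700 N*m


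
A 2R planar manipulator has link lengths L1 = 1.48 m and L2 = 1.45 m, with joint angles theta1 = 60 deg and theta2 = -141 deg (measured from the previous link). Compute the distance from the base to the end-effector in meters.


x = L1*cos(th1) + L2*cos(th1+th2) = 0.966830
y = L1*sin(th1) + L2*sin(th1+th2) = -0.150430
d = sqrt(x^2 + y^2) = sqrt(0.934760 + 0.022629) = 0.9785

0.9785 m


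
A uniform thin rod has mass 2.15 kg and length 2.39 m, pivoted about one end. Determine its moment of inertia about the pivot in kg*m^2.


I = (1/3)*m*L^2 = (1/3)*2.15*2.39^2 = 4.0937

4.0937 kg*m^2


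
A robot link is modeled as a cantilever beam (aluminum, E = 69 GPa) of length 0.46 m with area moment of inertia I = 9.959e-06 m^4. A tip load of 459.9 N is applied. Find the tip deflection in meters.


delta = F*L^3/(3*E*I) = 459.9*0.46^3/(3*6.900e+10*9.959e-06)
      = 44.7648264/2061513 = 2.1715e-05

2.1715e-05 m


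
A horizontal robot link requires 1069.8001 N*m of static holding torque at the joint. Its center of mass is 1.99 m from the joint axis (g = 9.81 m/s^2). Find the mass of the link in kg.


m = tau / (g*L) = 1069.8001 / (9.81 * 1.99) = 54.8000

54.8000 kg


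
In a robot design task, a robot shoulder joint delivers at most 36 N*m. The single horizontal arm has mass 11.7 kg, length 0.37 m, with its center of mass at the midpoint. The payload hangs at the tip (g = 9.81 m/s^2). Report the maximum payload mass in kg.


tau_arm = m_arm*g*(L/2) = 11.7*9.81*0.37/2 = 21.2337 N*m
tau_payload = tau_max - tau_arm = 36 - 21.2337 = 14.7663
m_payload = tau_payload / (g*L) = 14.7663 / (9.81*0.37) = 4.0682

4.0682 kg


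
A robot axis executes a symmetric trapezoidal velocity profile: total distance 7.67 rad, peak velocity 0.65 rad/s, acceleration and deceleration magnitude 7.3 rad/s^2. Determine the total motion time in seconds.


t_acc = v/a = 0.65/7.3 = 0.089041 s
d_acc = v^2/(2a) = 0.028938 rad (each ramp)
d_cruise = 7.67 - 2*0.028938 = 7.612124 rad
t_cruise = 7.612124/0.65 = 11.710960 s
t_total = 2*0.089041 + 11.710960 = 11.8890

11.8890 s


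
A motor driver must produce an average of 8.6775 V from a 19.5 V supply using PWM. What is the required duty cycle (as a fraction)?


D = V_avg/V_supply = 8.6775/19.5 = 0.4450

0.4450


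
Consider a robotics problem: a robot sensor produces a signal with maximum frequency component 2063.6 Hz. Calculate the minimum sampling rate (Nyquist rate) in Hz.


f_s,min = 2*f_max = 2*2063.6 = 4127.2000

4127.2000 Hz


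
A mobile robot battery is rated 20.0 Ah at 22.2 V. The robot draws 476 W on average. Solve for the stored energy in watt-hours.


E = capacity * V = 20.0*22.2 = 444.0000

444.0000 Wh


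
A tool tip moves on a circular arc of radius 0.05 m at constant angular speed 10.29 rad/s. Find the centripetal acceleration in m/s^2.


a_c = omega^2 * r = 10.29^2 * 0.05 = 5.2942

5.2942 m/s^2


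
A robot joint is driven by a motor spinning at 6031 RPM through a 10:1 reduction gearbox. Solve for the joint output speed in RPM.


omega_joint = omega_motor / N = 6031 / 10 = 603.1000

603.1000 RPM


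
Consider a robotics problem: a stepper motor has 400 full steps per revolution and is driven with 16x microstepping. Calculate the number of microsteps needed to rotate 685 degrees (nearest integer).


step_size = 360/(400*16) = 360/6400 = 0.056250 deg
n = 685/(360/6400) = 685*6400/360 = 12177.7778 -> 12178

12178 steps


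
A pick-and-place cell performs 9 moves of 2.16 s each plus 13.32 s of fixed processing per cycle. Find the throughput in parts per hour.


T_cycle = 9*2.16 + 13.32 = 32.7600 s
rate = 3600/T = 109.8901

109.8901 parts/hour


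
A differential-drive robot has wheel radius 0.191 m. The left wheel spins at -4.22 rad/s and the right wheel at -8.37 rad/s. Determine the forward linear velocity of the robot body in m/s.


v = r*(wR + wL)/2 = 0.191*(-8.37 + -4.22)/2 = -1.2023

-1.2023 m/s


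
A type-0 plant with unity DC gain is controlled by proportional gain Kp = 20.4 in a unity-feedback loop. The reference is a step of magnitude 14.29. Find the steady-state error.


e_ss = R/(1 + Kp) = 14.29/(1 + 20.4) = 14.29/21.4000 = 0.6678

0.6678


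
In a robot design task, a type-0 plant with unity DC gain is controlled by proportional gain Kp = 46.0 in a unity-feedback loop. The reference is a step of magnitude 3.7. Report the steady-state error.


e_ss = R/(1 + Kp) = 3.7/(1 + 46.0) = 3.7/47.0000 = 0.0787

0.0787


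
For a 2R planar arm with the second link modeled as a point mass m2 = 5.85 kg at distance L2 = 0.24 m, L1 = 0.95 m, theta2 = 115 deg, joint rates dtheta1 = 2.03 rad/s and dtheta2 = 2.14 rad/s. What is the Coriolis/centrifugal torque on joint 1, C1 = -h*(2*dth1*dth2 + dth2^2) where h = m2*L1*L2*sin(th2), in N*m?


h = m2*L1*L2*sin(th2) = 5.85*0.95*0.24*sin(115 deg) = 1.208833
C1 = -h*(2*2.03*2.14 + 2.14^2) = -1.208833*13.2680 = -16.0388

-16.0388 N*m


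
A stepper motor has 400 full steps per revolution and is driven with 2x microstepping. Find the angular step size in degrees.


step = 360/(400*2) = 360/800 = 0.4500

0.4500 degrees


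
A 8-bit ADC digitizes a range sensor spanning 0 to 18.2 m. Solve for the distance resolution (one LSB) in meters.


res = range / 2^n = 18.2/2^8 = 18.2/256 = 0.0711

0.0711 m


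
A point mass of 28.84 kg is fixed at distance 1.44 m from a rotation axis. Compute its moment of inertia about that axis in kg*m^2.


I = m*r^2 = 28.84*1.44^2 = 59.8026

59.8026 kg*m^2


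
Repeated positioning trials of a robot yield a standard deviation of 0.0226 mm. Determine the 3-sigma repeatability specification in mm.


repeatability = 3*sigma = 3*0.0226 = 0.0678

0.0678 mm


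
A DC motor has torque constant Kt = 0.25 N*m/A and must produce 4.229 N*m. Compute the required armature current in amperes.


I = tau / Kt = 4.229/0.25 = 16.9160

16.9160 A


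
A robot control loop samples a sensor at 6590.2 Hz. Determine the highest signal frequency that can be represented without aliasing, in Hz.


f_max = f_s/2 = 6590.2/2 = 3295.1000

3295.1000 Hz


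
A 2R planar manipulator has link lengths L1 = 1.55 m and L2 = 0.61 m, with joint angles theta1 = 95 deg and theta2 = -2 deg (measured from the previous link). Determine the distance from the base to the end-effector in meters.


x = L1*cos(th1) + L2*cos(th1+th2) = -0.167016
y = L1*sin(th1) + L2*sin(th1+th2) = 2.153266
d = sqrt(x^2 + y^2) = sqrt(0.027894 + 4.636554) = 2.1597

2.1597 m


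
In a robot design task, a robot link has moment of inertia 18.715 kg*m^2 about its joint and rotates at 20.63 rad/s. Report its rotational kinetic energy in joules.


KE = (1/2)*I*omega^2 = 0.5*18.715*20.63^2 = 3982.5230

3982.5230 J


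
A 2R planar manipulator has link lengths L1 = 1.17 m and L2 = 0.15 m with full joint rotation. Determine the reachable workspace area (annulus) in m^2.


r_max = L1 + L2 = 1.3200, r_min = |L1 - L2| = 1.0200
A = pi*(r_max^2 - r_min^2) = pi*(1.7424 - 1.0404) = 2.2054

2.2054 m^2


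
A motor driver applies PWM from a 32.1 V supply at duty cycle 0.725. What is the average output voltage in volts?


V_avg = V_supply * D = 32.1*0.725 = 23.2725

23.2725 V


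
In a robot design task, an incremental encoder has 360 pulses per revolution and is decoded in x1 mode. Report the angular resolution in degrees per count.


resolution = 360 / (PPR * 1) = 360 / 360 = 1.0000

1.0000 degrees


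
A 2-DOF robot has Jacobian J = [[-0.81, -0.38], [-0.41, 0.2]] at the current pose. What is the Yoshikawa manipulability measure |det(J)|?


det(J) = -0.81*0.2 - (-0.38)*(-0.41) = -0.3178
|det(J)| = 0.3178

0.3178


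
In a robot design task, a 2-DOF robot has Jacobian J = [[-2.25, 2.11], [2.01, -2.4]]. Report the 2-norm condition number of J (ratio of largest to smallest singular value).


JJ^T eigenvalues: trace(JJ^T) = 19.3147, det(JJ^T) = det(J)^2 = 1.34304921
s_max^2 = (19.3147 + sqrt(367.68543925))/2 = 19.24491277
s_min^2 = (19.3147 - sqrt(367.68543925))/2 = 0.06978723
kappa = s_max/s_min = sqrt(19.24491277/0.06978723) = 16.6062

16.6062


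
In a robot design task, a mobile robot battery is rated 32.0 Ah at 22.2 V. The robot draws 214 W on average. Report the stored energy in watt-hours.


E = capacity * V = 32.0*22.2 = 710.4000

710.4000 Wh


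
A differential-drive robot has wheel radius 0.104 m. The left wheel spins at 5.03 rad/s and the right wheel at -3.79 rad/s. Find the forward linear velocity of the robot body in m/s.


v = r*(wR + wL)/2 = 0.104*(-3.79 + 5.03)/2 = 0.0645

0.0645 m/s


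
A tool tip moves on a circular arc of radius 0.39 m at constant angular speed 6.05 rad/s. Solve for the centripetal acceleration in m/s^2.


a_c = omega^2 * r = 6.05^2 * 0.39 = 14.2750

14.2750 m/s^2


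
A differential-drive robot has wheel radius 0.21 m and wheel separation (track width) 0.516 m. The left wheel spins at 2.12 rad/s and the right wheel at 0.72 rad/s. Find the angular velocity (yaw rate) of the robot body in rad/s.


omega = r*(wR - wL)/L = 0.21*(0.72 - (2.12))/0.516 = -0.5698

-0.5698 rad/s


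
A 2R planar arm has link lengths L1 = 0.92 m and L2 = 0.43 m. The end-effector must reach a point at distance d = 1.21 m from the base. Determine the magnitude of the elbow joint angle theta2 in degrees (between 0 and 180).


cos(th2) = (d^2 - L1^2 - L2^2)/(2*L1*L2) = (1.21^2 - 0.92^2 - 0.43^2)/(2*0.92*0.43) = 0.54701719
th2 = acos(0.54701719) = 56.8374 deg

56.8374 degrees


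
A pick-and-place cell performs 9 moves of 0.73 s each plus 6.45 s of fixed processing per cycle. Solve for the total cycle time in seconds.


T = 9*0.73 + 6.45 = 13.0200

13.0200 s


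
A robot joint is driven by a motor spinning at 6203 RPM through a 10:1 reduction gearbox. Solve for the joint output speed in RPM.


omega_joint = omega_motor / N = 6203 / 10 = 620.3000

620.3000 RPM


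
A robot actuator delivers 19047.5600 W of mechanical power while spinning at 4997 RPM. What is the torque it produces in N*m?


omega = 4997 * 2*pi/60 = 523.284616 rad/s
tau = P / omega = 19047.5600 / 523.284616 = 36.4000

36.4000 N*m


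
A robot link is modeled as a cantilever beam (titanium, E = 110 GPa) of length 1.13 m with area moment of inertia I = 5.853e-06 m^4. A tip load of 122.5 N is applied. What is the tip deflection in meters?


delta = F*L^3/(3*E*I) = 122.5*1.13^3/(3*1.100e+11*5.853e-06)
      = 176.7548825/1931490 = 9.1512e-05

9.1512e-05 m


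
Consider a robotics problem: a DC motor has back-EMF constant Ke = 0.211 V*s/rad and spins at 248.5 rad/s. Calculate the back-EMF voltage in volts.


V_emf = Ke * omega = 0.211*248.5 = 52.4335

52.4335 V


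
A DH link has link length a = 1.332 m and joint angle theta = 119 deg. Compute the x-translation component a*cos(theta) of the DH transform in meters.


a*cos(theta) = 1.332*cos(119 deg) = -0.6458

-0.6458 m


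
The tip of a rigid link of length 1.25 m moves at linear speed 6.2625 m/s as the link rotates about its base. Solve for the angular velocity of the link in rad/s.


omega = v / L = 6.2625 / 1.25 = 5.0100

5.0100 rad/s


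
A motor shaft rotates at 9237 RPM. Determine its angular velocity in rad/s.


omega = 9237 * 2*pi/60 = 967.2964

967.2964 rad/s


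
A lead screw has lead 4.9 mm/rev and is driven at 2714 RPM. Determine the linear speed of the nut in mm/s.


v = lead * (RPM/60) = 4.9*2714/60 = 221.6433

221.6433 mm/s


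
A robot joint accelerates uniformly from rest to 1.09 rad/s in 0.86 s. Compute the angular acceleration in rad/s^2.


alpha = delta_omega / t = 1.09 / 0.86 = 1.2674

1.2674 rad/s^2


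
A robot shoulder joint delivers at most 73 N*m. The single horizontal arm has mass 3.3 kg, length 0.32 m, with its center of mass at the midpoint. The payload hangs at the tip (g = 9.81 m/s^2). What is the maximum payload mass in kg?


tau_arm = m_arm*g*(L/2) = 3.3*9.81*0.32/2 = 5.1797 N*m
tau_payload = tau_max - tau_arm = 73 - 5.1797 = 67.8203
m_payload = tau_payload / (g*L) = 67.8203 / (9.81*0.32) = 21.6043

21.6043 kg


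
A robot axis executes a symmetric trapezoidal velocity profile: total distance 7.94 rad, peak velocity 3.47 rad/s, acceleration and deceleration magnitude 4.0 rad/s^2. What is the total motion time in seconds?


t_acc = v/a = 3.47/4.0 = 0.867500 s
d_acc = v^2/(2a) = 1.505113 rad (each ramp)
d_cruise = 7.94 - 2*1.505113 = 4.929774 rad
t_cruise = 4.929774/3.47 = 1.420684 s
t_total = 2*0.867500 + 1.420684 = 3.1557

3.1557 s


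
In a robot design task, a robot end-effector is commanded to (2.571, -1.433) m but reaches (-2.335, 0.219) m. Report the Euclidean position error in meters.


dx = -2.335 - (2.571) = -4.9060, dy = 0.219 - (-1.433) = 1.6520
err = sqrt(24.068836 + 2.729104) = 5.1767

5.1767 m


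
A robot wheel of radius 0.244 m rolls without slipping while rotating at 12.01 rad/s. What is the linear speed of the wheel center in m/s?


v = omega * r = 12.01 * 0.244 = 2.9304

2.9304 m/s


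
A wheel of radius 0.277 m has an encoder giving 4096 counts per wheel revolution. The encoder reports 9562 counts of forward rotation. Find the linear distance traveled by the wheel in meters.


revs = 9562/4096 = 2.334473
d = revs * 2*pi*r = 2.334473 * 2*pi*0.277 = 4.0630

4.0630 m


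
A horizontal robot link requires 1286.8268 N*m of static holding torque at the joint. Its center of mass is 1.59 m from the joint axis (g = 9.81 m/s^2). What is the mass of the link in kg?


m = tau / (g*L) = 1286.8268 / (9.81 * 1.59) = 82.5000

82.5000 kg


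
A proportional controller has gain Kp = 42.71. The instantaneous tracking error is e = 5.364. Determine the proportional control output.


u_P = Kp * e = 42.71 * 5.364 = 229.0964

229.0964
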